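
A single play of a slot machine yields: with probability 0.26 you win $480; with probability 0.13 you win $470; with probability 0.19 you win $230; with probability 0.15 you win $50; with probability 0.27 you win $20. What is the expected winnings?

242.5

E[payout] = 480·0.26 + 470·0.13 + 230·0.19 + 50·0.15 + 20·0.27
 = 124.8 + 61.1 + 43.7 + 7.5 + 5.4
 = 242.5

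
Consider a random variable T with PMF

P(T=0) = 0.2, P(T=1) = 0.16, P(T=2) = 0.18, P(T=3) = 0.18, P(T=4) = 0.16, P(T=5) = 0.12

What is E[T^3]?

31.7

E[T^3] = Σ t^3·P(T=t)
 = 0·0.2 + 1·0.16 + 8·0.18 + 27·0.18 + 64·0.16 + 125·0.12
 = 0 + 0.16 + 1.44 + 4.86 + 10.24 + 15
 = 31.7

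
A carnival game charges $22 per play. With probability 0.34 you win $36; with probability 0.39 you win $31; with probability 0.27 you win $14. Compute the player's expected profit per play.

6.11

E[payout] = 36·0.34 + 31·0.39 + 14·0.27
 = 12.24 + 12.09 + 3.78
 = 28.11
Net = 28.11 - 22 = 6.11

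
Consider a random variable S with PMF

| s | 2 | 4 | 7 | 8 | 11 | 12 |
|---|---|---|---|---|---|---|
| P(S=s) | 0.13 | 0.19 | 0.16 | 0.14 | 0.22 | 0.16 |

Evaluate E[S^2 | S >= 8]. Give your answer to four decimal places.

112.7308

P(S >= 8) = 0.14 + 0.22 + 0.16 = 0.52.
E[S^2 | S >= 8] = [64·0.14 + 121·0.22 + 144·0.16] / 0.52
 = 58.62 / 0.52
 = 2931/26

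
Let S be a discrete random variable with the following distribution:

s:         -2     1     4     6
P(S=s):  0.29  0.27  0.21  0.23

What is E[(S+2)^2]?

24.71

E[(S+2)^2] = Σ (s+2)^2·P(S=s)
 = 0·0.29 + 9·0.27 + 36·0.21 + 64·0.23
 = 0 + 2.43 + 7.56 + 14.72
 = 24.71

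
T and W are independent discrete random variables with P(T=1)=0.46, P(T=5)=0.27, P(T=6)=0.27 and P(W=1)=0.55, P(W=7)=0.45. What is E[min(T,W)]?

E[min(T,W)] = Σ_t Σ_w min(t,w) · P(T=t)P(W=w)
 = 1·0.253 + 1·0.207 + 1·0.1485 + 5·0.1215 + 1·0.1485 + 6·0.1215
 = 0.253 + 0.207 + 0.1485 + 0.6075 + 0.1485 + 0.729
 = 2.0935

2.0935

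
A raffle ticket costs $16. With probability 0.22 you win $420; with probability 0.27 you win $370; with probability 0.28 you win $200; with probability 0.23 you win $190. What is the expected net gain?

276

E[payout] = 420·0.22 + 370·0.27 + 200·0.28 + 190·0.23
 = 92.4 + 99.9 + 56 + 43.7
 = 292
Net = 292 - 16 = 276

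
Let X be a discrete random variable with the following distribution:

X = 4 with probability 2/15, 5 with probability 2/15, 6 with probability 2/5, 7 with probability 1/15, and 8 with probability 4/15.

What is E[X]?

E[X] = Σ x·P(X=x)
 = 4·2/15 + 5·2/15 + 6·2/5 + 7·1/15 + 8·4/15
 = 8/15 + 2/3 + 12/5 + 7/15 + 32/15
 = 31/5

6.2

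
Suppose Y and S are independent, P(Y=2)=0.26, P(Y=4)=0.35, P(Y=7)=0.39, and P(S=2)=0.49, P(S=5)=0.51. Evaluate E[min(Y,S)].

E[min(Y,S)] = Σ_y Σ_s min(y,s) · P(Y=y)P(S=s)
 = 2·0.1274 + 2·0.1326 + 2·0.1715 + 4·0.1785 + 2·0.1911 + 5·0.1989
 = 0.2548 + 0.2652 + 0.343 + 0.714 + 0.3822 + 0.9945
 = 2.9537

2.9537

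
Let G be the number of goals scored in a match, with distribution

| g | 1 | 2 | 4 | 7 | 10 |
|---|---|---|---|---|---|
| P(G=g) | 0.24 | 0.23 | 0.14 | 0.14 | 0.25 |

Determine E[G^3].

309.06

E[G^3] = Σ g^3·P(G=g)
 = 1·0.24 + 8·0.23 + 64·0.14 + 343·0.14 + 1000·0.25
 = 0.24 + 1.84 + 8.96 + 48.02 + 250
 = 309.06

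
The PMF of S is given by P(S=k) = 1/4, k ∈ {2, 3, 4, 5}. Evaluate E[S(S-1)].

E[S(S-1)] = Σ s(s-1)·P(S=s)
 = 2·1/4 + 6·1/4 + 12·1/4 + 20·1/4
 = 1/2 + 3/2 + 3 + 5
 = 10

10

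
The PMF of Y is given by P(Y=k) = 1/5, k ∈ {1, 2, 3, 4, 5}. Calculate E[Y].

E[Y] = Σ y·P(Y=y)
 = 1·1/5 + 2·1/5 + 3·1/5 + 4·1/5 + 5·1/5
 = 1/5 + 2/5 + 3/5 + 4/5 + 1
 = 3

3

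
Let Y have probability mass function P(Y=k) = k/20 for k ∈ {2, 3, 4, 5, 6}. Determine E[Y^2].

22

E[Y^2] = Σ y^2·P(Y=y)
 = 4·1/10 + 9·3/20 + 16·1/5 + 25·1/4 + 36·3/10
 = 2/5 + 27/20 + 16/5 + 25/4 + 54/5
 = 22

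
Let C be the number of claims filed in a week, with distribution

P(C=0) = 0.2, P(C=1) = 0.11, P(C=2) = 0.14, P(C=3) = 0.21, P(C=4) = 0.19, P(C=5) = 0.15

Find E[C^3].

37.81

E[C^3] = Σ c^3·P(C=c)
 = 0·0.2 + 1·0.11 + 8·0.14 + 27·0.21 + 64·0.19 + 125·0.15
 = 0 + 0.11 + 1.12 + 5.67 + 12.16 + 18.75
 = 37.81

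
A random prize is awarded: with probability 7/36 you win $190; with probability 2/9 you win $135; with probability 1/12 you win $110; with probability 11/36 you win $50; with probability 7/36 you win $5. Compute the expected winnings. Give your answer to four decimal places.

E[payout] = 190·7/36 + 135·2/9 + 110·1/12 + 50·11/36 + 5·7/36
 = 665/18 + 30 + 55/6 + 275/18 + 35/36
 = 3325/36

92.3611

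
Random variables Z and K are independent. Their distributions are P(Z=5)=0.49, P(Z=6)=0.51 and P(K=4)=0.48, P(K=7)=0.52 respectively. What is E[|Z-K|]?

1.4996

E[|Z-K|] = Σ_z Σ_k |z-k| · P(Z=z)P(K=k)
 = 1·0.2352 + 2·0.2548 + 2·0.2448 + 1·0.2652
 = 0.2352 + 0.5096 + 0.4896 + 0.2652
 = 1.4996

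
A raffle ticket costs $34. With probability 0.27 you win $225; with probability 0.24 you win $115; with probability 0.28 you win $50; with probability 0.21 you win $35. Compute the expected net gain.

E[payout] = 225·0.27 + 115·0.24 + 50·0.28 + 35·0.21
 = 60.75 + 27.6 + 14 + 7.35
 = 109.7
Net = 109.7 - 34 = 75.7

75.7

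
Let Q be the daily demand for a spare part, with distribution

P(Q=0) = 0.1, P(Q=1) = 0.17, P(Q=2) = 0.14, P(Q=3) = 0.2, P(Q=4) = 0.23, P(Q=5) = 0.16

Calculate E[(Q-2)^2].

3.13

E[(Q-2)^2] = Σ (q-2)^2·P(Q=q)
 = 4·0.1 + 1·0.17 + 0·0.14 + 1·0.2 + 4·0.23 + 9·0.16
 = 0.4 + 0.17 + 0 + 0.2 + 0.92 + 1.44
 = 3.13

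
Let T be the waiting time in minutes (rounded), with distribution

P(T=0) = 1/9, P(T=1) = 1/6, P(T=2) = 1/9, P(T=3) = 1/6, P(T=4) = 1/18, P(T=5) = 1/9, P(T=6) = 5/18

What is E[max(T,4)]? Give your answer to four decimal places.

E[max(T,4)] = Σ max(t,4)·P(T=t)
 = 4·1/9 + 4·1/6 + 4·1/9 + 4·1/6 + 4·1/18 + 5·1/9 + 6·5/18
 = 4/9 + 2/3 + 4/9 + 2/3 + 2/9 + 5/9 + 5/3
 = 14/3

4.6667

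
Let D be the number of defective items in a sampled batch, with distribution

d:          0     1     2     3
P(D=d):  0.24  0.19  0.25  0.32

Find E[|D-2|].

0.99

E[|D-2|] = Σ |d-2|·P(D=d)
 = 2·0.24 + 1·0.19 + 0·0.25 + 1·0.32
 = 0.48 + 0.19 + 0 + 0.32
 = 0.99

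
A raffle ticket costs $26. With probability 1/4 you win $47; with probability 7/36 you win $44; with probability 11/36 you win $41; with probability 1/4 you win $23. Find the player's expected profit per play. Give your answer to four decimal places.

E[payout] = 47·1/4 + 44·7/36 + 41·11/36 + 23·1/4
 = 47/4 + 77/9 + 451/36 + 23/4
 = 463/12
Net = 463/12 - 26 = 151/12

12.5833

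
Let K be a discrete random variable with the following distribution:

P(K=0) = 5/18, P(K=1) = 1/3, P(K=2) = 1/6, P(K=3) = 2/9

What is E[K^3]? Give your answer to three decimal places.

7.667

E[K^3] = Σ k^3·P(K=k)
 = 0·5/18 + 1·1/3 + 8·1/6 + 27·2/9
 = 0 + 1/3 + 4/3 + 6
 = 23/3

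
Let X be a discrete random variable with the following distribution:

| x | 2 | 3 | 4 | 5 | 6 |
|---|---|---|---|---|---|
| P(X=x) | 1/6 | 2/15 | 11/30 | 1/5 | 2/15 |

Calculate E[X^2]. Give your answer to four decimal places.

E[X^2] = Σ x^2·P(X=x)
 = 4·1/6 + 9·2/15 + 16·11/30 + 25·1/5 + 36·2/15
 = 2/3 + 6/5 + 88/15 + 5 + 24/5
 = 263/15

17.5333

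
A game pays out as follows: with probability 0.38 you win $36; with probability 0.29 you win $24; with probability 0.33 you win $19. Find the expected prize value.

E[payout] = 36·0.38 + 24·0.29 + 19·0.33
 = 13.68 + 6.96 + 6.27
 = 26.91

26.91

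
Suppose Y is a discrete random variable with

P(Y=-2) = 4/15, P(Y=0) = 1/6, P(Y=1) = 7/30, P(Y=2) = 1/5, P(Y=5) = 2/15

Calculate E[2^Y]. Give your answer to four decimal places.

E[2^Y] = Σ 2^y·P(Y=y)
 = 1/4·4/15 + 1·1/6 + 2·7/30 + 4·1/5 + 32·2/15
 = 1/15 + 1/6 + 7/15 + 4/5 + 64/15
 = 173/30

5.7667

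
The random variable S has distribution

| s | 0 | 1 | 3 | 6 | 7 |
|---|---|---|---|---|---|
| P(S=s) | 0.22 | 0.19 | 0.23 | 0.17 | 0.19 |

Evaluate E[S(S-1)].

14.46

E[S(S-1)] = Σ s(s-1)·P(S=s)
 = 0·0.22 + 0·0.19 + 6·0.23 + 30·0.17 + 42·0.19
 = 0 + 0 + 1.38 + 5.1 + 7.98
 = 14.46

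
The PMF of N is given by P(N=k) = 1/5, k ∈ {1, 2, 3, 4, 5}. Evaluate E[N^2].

11

E[N^2] = Σ n^2·P(N=n)
 = 1·1/5 + 4·1/5 + 9·1/5 + 16·1/5 + 25·1/5
 = 1/5 + 4/5 + 9/5 + 16/5 + 5
 = 11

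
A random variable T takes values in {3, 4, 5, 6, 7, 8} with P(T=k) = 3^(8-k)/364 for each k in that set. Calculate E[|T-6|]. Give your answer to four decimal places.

E[|T-6|] = Σ |t-6|·P(T=t)
 = 3·243/364 + 2·81/364 + 1·27/364 + 0·9/364 + 1·3/364 + 2·1/364
 = 729/364 + 81/182 + 27/364 + 0 + 3/364 + 1/182
 = 71/28

2.5357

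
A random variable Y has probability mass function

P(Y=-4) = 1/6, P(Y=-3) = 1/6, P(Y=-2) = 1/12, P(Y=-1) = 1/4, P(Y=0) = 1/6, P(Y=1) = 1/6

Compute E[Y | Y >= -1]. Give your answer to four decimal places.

-0.1429

P(Y >= -1) = 1/4 + 1/6 + 1/6 = 7/12.
E[Y | Y >= -1] = [(-1)·1/4 + 0·1/6 + 1·1/6] / (7/12)
 = -1/12 / (7/12)
 = -1/7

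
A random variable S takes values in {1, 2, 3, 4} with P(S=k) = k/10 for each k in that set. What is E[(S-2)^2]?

2

E[(S-2)^2] = Σ (s-2)^2·P(S=s)
 = 1·1/10 + 0·1/5 + 1·3/10 + 4·2/5
 = 1/10 + 0 + 3/10 + 8/5
 = 2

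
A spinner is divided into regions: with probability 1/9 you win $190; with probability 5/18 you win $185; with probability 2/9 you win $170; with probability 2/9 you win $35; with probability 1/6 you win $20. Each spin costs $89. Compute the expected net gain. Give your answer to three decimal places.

E[payout] = 190·1/9 + 185·5/18 + 170·2/9 + 35·2/9 + 20·1/6
 = 190/9 + 925/18 + 340/9 + 70/9 + 10/3
 = 2185/18
Net = 2185/18 - 89 = 583/18

32.389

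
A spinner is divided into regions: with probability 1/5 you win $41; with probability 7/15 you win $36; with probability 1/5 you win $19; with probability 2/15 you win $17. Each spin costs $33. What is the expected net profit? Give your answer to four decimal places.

-1.9333

E[payout] = 41·1/5 + 36·7/15 + 19·1/5 + 17·2/15
 = 41/5 + 84/5 + 19/5 + 34/15
 = 466/15
Net = 466/15 - 33 = -29/15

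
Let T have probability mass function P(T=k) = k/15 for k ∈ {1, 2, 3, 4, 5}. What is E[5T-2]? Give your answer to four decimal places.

16.3333

E[5T-2] = Σ (5t-2)·P(T=t)
 = 3·1/15 + 8·2/15 + 13·1/5 + 18·4/15 + 23·1/3
 = 1/5 + 16/15 + 13/5 + 24/5 + 23/3
 = 49/3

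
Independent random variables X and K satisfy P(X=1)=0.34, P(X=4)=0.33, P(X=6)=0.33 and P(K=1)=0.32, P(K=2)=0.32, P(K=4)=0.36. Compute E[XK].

E[XK] = Σ_x Σ_k xk · P(X=x)P(K=k)
 = 1·0.1088 + 2·0.1088 + 4·0.1224 + 4·0.1056 + 8·0.1056 + 16·0.1188 + 6·0.1056 + 12·0.1056 + 24·0.1188
 = 0.1088 + 0.2176 + 0.4896 + 0.4224 + 0.8448 + 1.9008 + 0.6336 + 1.2672 + 2.8512
 = 8.736

8.736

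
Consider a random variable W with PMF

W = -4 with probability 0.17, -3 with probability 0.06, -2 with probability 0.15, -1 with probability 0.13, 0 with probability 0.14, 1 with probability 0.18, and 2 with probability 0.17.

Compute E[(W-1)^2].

E[(W-1)^2] = Σ (w-1)^2·P(W=w)
 = 25·0.17 + 16·0.06 + 9·0.15 + 4·0.13 + 1·0.14 + 0·0.18 + 1·0.17
 = 4.25 + 0.96 + 1.35 + 0.52 + 0.14 + 0 + 0.17
 = 7.39

7.39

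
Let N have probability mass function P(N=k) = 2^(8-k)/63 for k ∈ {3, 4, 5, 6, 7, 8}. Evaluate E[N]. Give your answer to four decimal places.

E[N] = Σ n·P(N=n)
 = 3·32/63 + 4·16/63 + 5·8/63 + 6·4/63 + 7·2/63 + 8·1/63
 = 32/21 + 64/63 + 40/63 + 8/21 + 2/9 + 8/63
 = 82/21

3.9048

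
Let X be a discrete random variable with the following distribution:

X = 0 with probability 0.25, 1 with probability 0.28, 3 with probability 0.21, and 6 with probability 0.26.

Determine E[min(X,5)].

2.21

E[min(X,5)] = Σ min(x,5)·P(X=x)
 = 0·0.25 + 1·0.28 + 3·0.21 + 5·0.26
 = 0 + 0.28 + 0.63 + 1.3
 = 2.21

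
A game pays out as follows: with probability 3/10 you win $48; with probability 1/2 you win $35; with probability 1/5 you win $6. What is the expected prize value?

33.1

E[payout] = 48·3/10 + 35·1/2 + 6·1/5
 = 72/5 + 35/2 + 6/5
 = 331/10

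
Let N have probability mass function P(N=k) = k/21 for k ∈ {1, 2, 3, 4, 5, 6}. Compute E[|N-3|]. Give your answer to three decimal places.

1.714

E[|N-3|] = Σ |n-3|·P(N=n)
 = 2·1/21 + 1·2/21 + 0·1/7 + 1·4/21 + 2·5/21 + 3·2/7
 = 2/21 + 2/21 + 0 + 4/21 + 10/21 + 6/7
 = 12/7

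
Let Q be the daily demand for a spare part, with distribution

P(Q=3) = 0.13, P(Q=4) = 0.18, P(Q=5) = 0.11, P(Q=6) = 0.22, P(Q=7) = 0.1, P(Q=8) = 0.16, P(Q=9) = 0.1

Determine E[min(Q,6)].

E[min(Q,6)] = Σ min(q,6)·P(Q=q)
 = 3·0.13 + 4·0.18 + 5·0.11 + 6·0.22 + 6·0.1 + 6·0.16 + 6·0.1
 = 0.39 + 0.72 + 0.55 + 1.32 + 0.6 + 0.96 + 0.6
 = 5.14

5.14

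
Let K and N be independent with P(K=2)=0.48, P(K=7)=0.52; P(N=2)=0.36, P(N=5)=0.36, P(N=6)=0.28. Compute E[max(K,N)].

5.656

E[max(K,N)] = Σ_k Σ_n max(k,n) · P(K=k)P(N=n)
 = 2·0.1728 + 5·0.1728 + 6·0.1344 + 7·0.1872 + 7·0.1872 + 7·0.1456
 = 0.3456 + 0.864 + 0.8064 + 1.3104 + 1.3104 + 1.0192
 = 5.656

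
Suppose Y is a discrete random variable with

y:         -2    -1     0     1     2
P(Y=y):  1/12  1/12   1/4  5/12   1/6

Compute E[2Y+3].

E[2Y+3] = Σ (2y+3)·P(Y=y)
 = (-1)·1/12 + 1·1/12 + 3·1/4 + 5·5/12 + 7·1/6
 = (-1/12) + 1/12 + 3/4 + 25/12 + 7/6
 = 4

4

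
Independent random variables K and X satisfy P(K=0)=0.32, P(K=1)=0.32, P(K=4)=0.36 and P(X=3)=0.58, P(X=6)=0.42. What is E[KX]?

7.4976

E[KX] = Σ_k Σ_x kx · P(K=k)P(X=x)
 = 0·0.1856 + 0·0.1344 + 3·0.1856 + 6·0.1344 + 12·0.2088 + 24·0.1512
 = 0 + 0 + 0.5568 + 0.8064 + 2.5056 + 3.6288
 = 7.4976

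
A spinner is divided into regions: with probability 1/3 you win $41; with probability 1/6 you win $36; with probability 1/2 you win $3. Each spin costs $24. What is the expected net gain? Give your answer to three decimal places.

-2.833

E[payout] = 41·1/3 + 36·1/6 + 3·1/2
 = 41/3 + 6 + 3/2
 = 127/6
Net = 127/6 - 24 = -17/6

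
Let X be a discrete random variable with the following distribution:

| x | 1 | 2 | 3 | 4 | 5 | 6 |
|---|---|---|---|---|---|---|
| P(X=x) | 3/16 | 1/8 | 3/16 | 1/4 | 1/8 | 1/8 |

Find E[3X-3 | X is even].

9

P(X is even) = 1/8 + 1/4 + 1/8 = 1/2.
E[3X-3 | X is even] = [3·1/8 + 9·1/4 + 15·1/8] / (1/2)
 = 9/2 / (1/2)
 = 9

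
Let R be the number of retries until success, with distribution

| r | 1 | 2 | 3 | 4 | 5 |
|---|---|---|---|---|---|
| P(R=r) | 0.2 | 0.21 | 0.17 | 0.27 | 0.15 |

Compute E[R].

2.96

E[R] = Σ r·P(R=r)
 = 1·0.2 + 2·0.21 + 3·0.17 + 4·0.27 + 5·0.15
 = 0.2 + 0.42 + 0.51 + 1.08 + 0.75
 = 2.96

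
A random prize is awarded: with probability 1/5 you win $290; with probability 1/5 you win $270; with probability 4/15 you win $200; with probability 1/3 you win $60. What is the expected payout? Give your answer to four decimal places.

E[payout] = 290·1/5 + 270·1/5 + 200·4/15 + 60·1/3
 = 58 + 54 + 160/3 + 20
 = 556/3

185.3333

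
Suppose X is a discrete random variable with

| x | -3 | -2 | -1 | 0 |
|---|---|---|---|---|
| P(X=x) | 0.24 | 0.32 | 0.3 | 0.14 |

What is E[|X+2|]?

E[|X+2|] = Σ |x+2|·P(X=x)
 = 1·0.24 + 0·0.32 + 1·0.3 + 2·0.14
 = 0.24 + 0 + 0.3 + 0.28
 = 0.82

0.82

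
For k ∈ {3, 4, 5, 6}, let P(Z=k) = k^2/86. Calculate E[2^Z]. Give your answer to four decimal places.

39.9070

E[2^Z] = Σ 2^z·P(Z=z)
 = 8·9/86 + 16·8/43 + 32·25/86 + 64·18/43
 = 36/43 + 128/43 + 400/43 + 1152/43
 = 1716/43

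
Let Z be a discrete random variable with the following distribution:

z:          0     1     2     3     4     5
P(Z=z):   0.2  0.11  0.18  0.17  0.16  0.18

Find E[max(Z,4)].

E[max(Z,4)] = Σ max(z,4)·P(Z=z)
 = 4·0.2 + 4·0.11 + 4·0.18 + 4·0.17 + 4·0.16 + 5·0.18
 = 0.8 + 0.44 + 0.72 + 0.68 + 0.64 + 0.9
 = 4.18

4.18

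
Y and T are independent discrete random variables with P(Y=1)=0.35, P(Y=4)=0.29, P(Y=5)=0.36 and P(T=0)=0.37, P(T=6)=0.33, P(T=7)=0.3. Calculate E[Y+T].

7.39

E[Y+T] = Σ_y Σ_t (y+t) · P(Y=y)P(T=t)
 = 1·0.1295 + 7·0.1155 + 8·0.105 + 4·0.1073 + 10·0.0957 + 11·0.087 + 5·0.1332 + 11·0.1188 + 12·0.108
 = 0.1295 + 0.8085 + 0.84 + 0.4292 + 0.957 + 0.957 + 0.666 + 1.3068 + 1.296
 = 7.39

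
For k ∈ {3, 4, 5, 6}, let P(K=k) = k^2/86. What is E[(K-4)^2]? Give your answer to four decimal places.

E[(K-4)^2] = Σ (k-4)^2·P(K=k)
 = 1·9/86 + 0·8/43 + 1·25/86 + 4·18/43
 = 9/86 + 0 + 25/86 + 72/43
 = 89/43

2.0698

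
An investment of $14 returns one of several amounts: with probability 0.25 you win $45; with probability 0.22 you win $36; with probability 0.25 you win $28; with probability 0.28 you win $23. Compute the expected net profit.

18.61

E[payout] = 45·0.25 + 36·0.22 + 28·0.25 + 23·0.28
 = 11.25 + 7.92 + 7 + 6.44
 = 32.61
Net = 32.61 - 14 = 18.61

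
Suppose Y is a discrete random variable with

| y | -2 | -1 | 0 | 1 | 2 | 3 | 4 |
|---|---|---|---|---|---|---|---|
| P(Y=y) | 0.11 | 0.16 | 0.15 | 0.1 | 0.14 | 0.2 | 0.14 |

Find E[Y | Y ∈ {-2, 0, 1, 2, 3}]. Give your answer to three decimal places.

P(Y ∈ {-2, 0, 1, 2, 3}) = 0.11 + 0.15 + 0.1 + 0.14 + 0.2 = 0.7.
E[Y | Y ∈ {-2, 0, 1, 2, 3}] = [(-2)·0.11 + 0·0.15 + 1·0.1 + 2·0.14 + 3·0.2] / 0.7
 = 0.76 / 0.7
 = 38/35

1.086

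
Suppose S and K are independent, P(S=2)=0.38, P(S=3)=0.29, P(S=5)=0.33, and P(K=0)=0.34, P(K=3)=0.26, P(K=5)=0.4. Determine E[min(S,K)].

1.9932

E[min(S,K)] = Σ_s Σ_k min(s,k) · P(S=s)P(K=k)
 = 0·0.1292 + 2·0.0988 + 2·0.152 + 0·0.0986 + 3·0.0754 + 3·0.116 + 0·0.1122 + 3·0.0858 + 5·0.132
 = 0 + 0.1976 + 0.304 + 0 + 0.2262 + 0.348 + 0 + 0.2574 + 0.66
 = 1.9932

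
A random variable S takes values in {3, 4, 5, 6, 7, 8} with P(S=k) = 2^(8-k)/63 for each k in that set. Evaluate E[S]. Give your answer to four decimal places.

3.9048

E[S] = Σ s·P(S=s)
 = 3·32/63 + 4·16/63 + 5·8/63 + 6·4/63 + 7·2/63 + 8·1/63
 = 32/21 + 64/63 + 40/63 + 8/21 + 2/9 + 8/63
 = 82/21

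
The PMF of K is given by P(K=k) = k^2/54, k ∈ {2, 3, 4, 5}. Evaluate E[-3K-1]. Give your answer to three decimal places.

E[-3K-1] = Σ (-3k-1)·P(K=k)
 = (-7)·2/27 + (-10)·1/6 + (-13)·8/27 + (-16)·25/54
 = (-14/27) + (-5/3) + (-104/27) + (-200/27)
 = -121/9

-13.444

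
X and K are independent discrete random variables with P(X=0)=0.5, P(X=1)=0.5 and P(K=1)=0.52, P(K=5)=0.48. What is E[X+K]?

3.42

E[X+K] = Σ_x Σ_k (x+k) · P(X=x)P(K=k)
 = 1·0.26 + 5·0.24 + 2·0.26 + 6·0.24
 = 0.26 + 1.2 + 0.52 + 1.44
 = 3.42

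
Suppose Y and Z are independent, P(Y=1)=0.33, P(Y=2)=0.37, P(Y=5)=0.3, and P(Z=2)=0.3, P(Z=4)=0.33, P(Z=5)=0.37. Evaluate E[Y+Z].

E[Y+Z] = Σ_y Σ_z (y+z) · P(Y=y)P(Z=z)
 = 3·0.099 + 5·0.1089 + 6·0.1221 + 4·0.111 + 6·0.1221 + 7·0.1369 + 7·0.09 + 9·0.099 + 10·0.111
 = 0.297 + 0.5445 + 0.7326 + 0.444 + 0.7326 + 0.9583 + 0.63 + 0.891 + 1.11
 = 6.34

6.34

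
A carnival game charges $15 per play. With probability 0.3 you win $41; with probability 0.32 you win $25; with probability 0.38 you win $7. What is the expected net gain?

E[payout] = 41·0.3 + 25·0.32 + 7·0.38
 = 12.3 + 8 + 2.66
 = 22.96
Net = 22.96 - 15 = 7.96

7.96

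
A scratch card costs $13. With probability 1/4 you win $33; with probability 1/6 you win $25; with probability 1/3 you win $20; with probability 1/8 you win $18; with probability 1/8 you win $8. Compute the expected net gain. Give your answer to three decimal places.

9.333

E[payout] = 33·1/4 + 25·1/6 + 20·1/3 + 18·1/8 + 8·1/8
 = 33/4 + 25/6 + 20/3 + 9/4 + 1
 = 67/3
Net = 67/3 - 13 = 28/3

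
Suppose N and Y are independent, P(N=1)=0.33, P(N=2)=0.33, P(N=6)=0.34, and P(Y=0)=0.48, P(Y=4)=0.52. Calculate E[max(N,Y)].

E[max(N,Y)] = Σ_n Σ_y max(n,y) · P(N=n)P(Y=y)
 = 1·0.1584 + 4·0.1716 + 2·0.1584 + 4·0.1716 + 6·0.1632 + 6·0.1768
 = 0.1584 + 0.6864 + 0.3168 + 0.6864 + 0.9792 + 1.0608
 = 3.888

3.888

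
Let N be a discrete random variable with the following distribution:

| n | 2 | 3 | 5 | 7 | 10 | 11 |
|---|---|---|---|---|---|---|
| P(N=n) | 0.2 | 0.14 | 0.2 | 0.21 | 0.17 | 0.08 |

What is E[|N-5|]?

2.63

E[|N-5|] = Σ |n-5|·P(N=n)
 = 3·0.2 + 2·0.14 + 0·0.2 + 2·0.21 + 5·0.17 + 6·0.08
 = 0.6 + 0.28 + 0 + 0.42 + 0.85 + 0.48
 = 2.63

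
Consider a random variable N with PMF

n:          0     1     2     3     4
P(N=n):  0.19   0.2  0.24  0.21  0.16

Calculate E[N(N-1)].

E[N(N-1)] = Σ n(n-1)·P(N=n)
 = 0·0.19 + 0·0.2 + 2·0.24 + 6·0.21 + 12·0.16
 = 0 + 0 + 0.48 + 1.26 + 1.92
 = 3.66

3.66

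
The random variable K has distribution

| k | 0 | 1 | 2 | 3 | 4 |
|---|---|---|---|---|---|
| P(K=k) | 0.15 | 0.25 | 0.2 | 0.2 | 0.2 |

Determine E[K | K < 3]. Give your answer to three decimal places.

1.083

P(K < 3) = 0.15 + 0.25 + 0.2 = 0.6.
E[K | K < 3] = [0·0.15 + 1·0.25 + 2·0.2] / 0.6
 = 0.65 / 0.6
 = 13/12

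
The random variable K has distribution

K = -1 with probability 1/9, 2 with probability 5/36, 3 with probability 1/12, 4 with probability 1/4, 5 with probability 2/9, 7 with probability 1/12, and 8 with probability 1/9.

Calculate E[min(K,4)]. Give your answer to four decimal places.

3.0833

E[min(K,4)] = Σ min(k,4)·P(K=k)
 = (-1)·1/9 + 2·5/36 + 3·1/12 + 4·1/4 + 4·2/9 + 4·1/12 + 4·1/9
 = (-1/9) + 5/18 + 1/4 + 1 + 8/9 + 1/3 + 4/9
 = 37/12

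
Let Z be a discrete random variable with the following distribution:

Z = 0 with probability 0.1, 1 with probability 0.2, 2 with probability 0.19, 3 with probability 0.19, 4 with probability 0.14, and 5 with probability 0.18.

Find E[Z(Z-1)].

E[Z(Z-1)] = Σ z(z-1)·P(Z=z)
 = 0·0.1 + 0·0.2 + 2·0.19 + 6·0.19 + 12·0.14 + 20·0.18
 = 0 + 0 + 0.38 + 1.14 + 1.68 + 3.6
 = 6.8

6.8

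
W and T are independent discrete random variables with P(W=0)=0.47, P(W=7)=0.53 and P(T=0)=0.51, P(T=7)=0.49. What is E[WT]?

12.7253

E[WT] = Σ_w Σ_t wt · P(W=w)P(T=t)
 = 0·0.2397 + 0·0.2303 + 0·0.2703 + 49·0.2597
 = 0 + 0 + 0 + 12.7253
 = 12.7253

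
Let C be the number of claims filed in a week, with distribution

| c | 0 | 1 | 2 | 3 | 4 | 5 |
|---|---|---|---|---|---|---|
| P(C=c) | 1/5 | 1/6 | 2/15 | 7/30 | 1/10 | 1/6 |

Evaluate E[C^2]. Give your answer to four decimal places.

E[C^2] = Σ c^2·P(C=c)
 = 0·1/5 + 1·1/6 + 4·2/15 + 9·7/30 + 16·1/10 + 25·1/6
 = 0 + 1/6 + 8/15 + 21/10 + 8/5 + 25/6
 = 257/30

8.5667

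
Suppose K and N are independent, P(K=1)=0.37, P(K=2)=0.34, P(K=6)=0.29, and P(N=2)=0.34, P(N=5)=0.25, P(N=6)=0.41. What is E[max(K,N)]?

E[max(K,N)] = Σ_k Σ_n max(k,n) · P(K=k)P(N=n)
 = 2·0.1258 + 5·0.0925 + 6·0.1517 + 2·0.1156 + 5·0.085 + 6·0.1394 + 6·0.0986 + 6·0.0725 + 6·0.1189
 = 0.2516 + 0.4625 + 0.9102 + 0.2312 + 0.425 + 0.8364 + 0.5916 + 0.435 + 0.7134
 = 4.8569

4.8569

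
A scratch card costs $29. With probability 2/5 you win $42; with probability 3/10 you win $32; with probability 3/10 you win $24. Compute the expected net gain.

4.6

E[payout] = 42·2/5 + 32·3/10 + 24·3/10
 = 84/5 + 48/5 + 36/5
 = 168/5
Net = 168/5 - 29 = 23/5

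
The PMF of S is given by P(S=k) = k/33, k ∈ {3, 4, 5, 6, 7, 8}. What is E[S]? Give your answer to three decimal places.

E[S] = Σ s·P(S=s)
 = 3·1/11 + 4·4/33 + 5·5/33 + 6·2/11 + 7·7/33 + 8·8/33
 = 3/11 + 16/33 + 25/33 + 12/11 + 49/33 + 64/33
 = 199/33

6.030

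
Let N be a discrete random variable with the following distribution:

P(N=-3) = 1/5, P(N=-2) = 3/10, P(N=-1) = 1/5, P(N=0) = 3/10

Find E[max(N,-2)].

E[max(N,-2)] = Σ max(n,-2)·P(N=n)
 = (-2)·1/5 + (-2)·3/10 + (-1)·1/5 + 0·3/10
 = (-2/5) + (-3/5) + (-1/5) + 0
 = -6/5

-1.2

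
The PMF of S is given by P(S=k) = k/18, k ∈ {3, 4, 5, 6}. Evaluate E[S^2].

E[S^2] = Σ s^2·P(S=s)
 = 9·1/6 + 16·2/9 + 25·5/18 + 36·1/3
 = 3/2 + 32/9 + 125/18 + 12
 = 24

24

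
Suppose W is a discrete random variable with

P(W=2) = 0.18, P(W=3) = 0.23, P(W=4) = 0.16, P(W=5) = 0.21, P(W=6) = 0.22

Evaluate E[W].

4.06

E[W] = Σ w·P(W=w)
 = 2·0.18 + 3·0.23 + 4·0.16 + 5·0.21 + 6·0.22
 = 0.36 + 0.69 + 0.64 + 1.05 + 1.32
 = 4.06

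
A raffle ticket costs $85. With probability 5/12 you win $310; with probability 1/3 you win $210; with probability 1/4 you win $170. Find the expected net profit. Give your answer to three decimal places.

E[payout] = 310·5/12 + 210·1/3 + 170·1/4
 = 775/6 + 70 + 85/2
 = 725/3
Net = 725/3 - 85 = 470/3

156.667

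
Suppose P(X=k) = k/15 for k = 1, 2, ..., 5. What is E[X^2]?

15

E[X^2] = Σ x^2·P(X=x)
 = 1·1/15 + 4·2/15 + 9·1/5 + 16·4/15 + 25·1/3
 = 1/15 + 8/15 + 9/5 + 64/15 + 25/3
 = 15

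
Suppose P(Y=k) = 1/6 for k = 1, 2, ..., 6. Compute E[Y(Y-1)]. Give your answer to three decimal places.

11.667

E[Y(Y-1)] = Σ y(y-1)·P(Y=y)
 = 0·1/6 + 2·1/6 + 6·1/6 + 12·1/6 + 20·1/6 + 30·1/6
 = 0 + 1/3 + 1 + 2 + 10/3 + 5
 = 35/3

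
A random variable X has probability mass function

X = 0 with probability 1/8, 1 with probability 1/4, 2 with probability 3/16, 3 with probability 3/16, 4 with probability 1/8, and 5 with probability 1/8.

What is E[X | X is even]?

P(X is even) = 1/8 + 3/16 + 1/8 = 7/16.
E[X | X is even] = [0·1/8 + 2·3/16 + 4·1/8] / (7/16)
 = 7/8 / (7/16)
 = 2

2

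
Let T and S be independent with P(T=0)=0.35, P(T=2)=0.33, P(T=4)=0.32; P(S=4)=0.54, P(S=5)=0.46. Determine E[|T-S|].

E[|T-S|] = Σ_t Σ_s |t-s| · P(T=t)P(S=s)
 = 4·0.189 + 5·0.161 + 2·0.1782 + 3·0.1518 + 0·0.1728 + 1·0.1472
 = 0.756 + 0.805 + 0.3564 + 0.4554 + 0 + 0.1472
 = 2.52

2.52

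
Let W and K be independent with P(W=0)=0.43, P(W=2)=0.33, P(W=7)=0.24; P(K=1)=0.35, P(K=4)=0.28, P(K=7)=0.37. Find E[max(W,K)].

E[max(W,K)] = Σ_w Σ_k max(w,k) · P(W=w)P(K=k)
 = 1·0.1505 + 4·0.1204 + 7·0.1591 + 2·0.1155 + 4·0.0924 + 7·0.1221 + 7·0.084 + 7·0.0672 + 7·0.0888
 = 0.1505 + 0.4816 + 1.1137 + 0.231 + 0.3696 + 0.8547 + 0.588 + 0.4704 + 0.6216
 = 4.8811

4.8811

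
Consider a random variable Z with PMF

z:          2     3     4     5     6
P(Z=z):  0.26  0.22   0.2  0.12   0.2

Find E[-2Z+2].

-5.56

E[-2Z+2] = Σ (-2z+2)·P(Z=z)
 = (-2)·0.26 + (-4)·0.22 + (-6)·0.2 + (-8)·0.12 + (-10)·0.2
 = (-0.52) + (-0.88) + (-1.2) + (-0.96) + (-2)
 = -5.56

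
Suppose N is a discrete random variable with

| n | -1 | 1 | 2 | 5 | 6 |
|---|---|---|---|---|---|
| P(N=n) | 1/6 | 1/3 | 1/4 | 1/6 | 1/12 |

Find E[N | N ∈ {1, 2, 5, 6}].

2.6

P(N ∈ {1, 2, 5, 6}) = 1/3 + 1/4 + 1/6 + 1/12 = 5/6.
E[N | N ∈ {1, 2, 5, 6}] = [1·1/3 + 2·1/4 + 5·1/6 + 6·1/12] / (5/6)
 = 13/6 / (5/6)
 = 13/5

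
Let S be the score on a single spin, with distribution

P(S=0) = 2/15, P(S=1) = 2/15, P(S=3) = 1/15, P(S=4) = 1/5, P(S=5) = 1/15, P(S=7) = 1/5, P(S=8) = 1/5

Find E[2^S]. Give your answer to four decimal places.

83.0667

E[2^S] = Σ 2^s·P(S=s)
 = 1·2/15 + 2·2/15 + 8·1/15 + 16·1/5 + 32·1/15 + 128·1/5 + 256·1/5
 = 2/15 + 4/15 + 8/15 + 16/5 + 32/15 + 128/5 + 256/5
 = 1246/15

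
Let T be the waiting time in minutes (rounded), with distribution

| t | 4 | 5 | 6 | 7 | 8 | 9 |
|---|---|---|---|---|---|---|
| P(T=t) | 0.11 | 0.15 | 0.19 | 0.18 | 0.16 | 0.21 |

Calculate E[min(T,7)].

E[min(T,7)] = Σ min(t,7)·P(T=t)
 = 4·0.11 + 5·0.15 + 6·0.19 + 7·0.18 + 7·0.16 + 7·0.21
 = 0.44 + 0.75 + 1.14 + 1.26 + 1.12 + 1.47
 = 6.18

6.18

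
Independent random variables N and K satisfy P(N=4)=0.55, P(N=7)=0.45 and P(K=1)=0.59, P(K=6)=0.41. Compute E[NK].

16.3175

E[NK] = Σ_n Σ_k nk · P(N=n)P(K=k)
 = 4·0.3245 + 24·0.2255 + 7·0.2655 + 42·0.1845
 = 1.298 + 5.412 + 1.8585 + 7.749
 = 16.3175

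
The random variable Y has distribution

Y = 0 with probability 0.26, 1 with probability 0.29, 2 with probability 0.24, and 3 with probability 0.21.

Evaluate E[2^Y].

3.48

E[2^Y] = Σ 2^y·P(Y=y)
 = 1·0.26 + 2·0.29 + 4·0.24 + 8·0.21
 = 0.26 + 0.58 + 0.96 + 1.68
 = 3.48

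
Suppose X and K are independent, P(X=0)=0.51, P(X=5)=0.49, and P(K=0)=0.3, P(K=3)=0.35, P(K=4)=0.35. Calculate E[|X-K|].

2.499

E[|X-K|] = Σ_x Σ_k |x-k| · P(X=x)P(K=k)
 = 0·0.153 + 3·0.1785 + 4·0.1785 + 5·0.147 + 2·0.1715 + 1·0.1715
 = 0 + 0.5355 + 0.714 + 0.735 + 0.343 + 0.1715
 = 2.499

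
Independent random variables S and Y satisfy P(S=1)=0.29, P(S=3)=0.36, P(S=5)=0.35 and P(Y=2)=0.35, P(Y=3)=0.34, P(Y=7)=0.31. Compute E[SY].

E[SY] = Σ_s Σ_y sy · P(S=s)P(Y=y)
 = 2·0.1015 + 3·0.0986 + 7·0.0899 + 6·0.126 + 9·0.1224 + 21·0.1116 + 10·0.1225 + 15·0.119 + 35·0.1085
 = 0.203 + 0.2958 + 0.6293 + 0.756 + 1.1016 + 2.3436 + 1.225 + 1.785 + 3.7975
 = 12.1368

12.1368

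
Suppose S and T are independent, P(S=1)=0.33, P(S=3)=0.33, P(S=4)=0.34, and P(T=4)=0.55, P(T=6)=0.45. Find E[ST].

E[ST] = Σ_s Σ_t st · P(S=s)P(T=t)
 = 4·0.1815 + 6·0.1485 + 12·0.1815 + 18·0.1485 + 16·0.187 + 24·0.153
 = 0.726 + 0.891 + 2.178 + 2.673 + 2.992 + 3.672
 = 13.132

13.132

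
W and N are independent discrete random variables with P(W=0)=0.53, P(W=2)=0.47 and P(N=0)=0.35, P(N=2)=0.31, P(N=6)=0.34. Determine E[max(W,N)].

E[max(W,N)] = Σ_w Σ_n max(w,n) · P(W=w)P(N=n)
 = 0·0.1855 + 2·0.1643 + 6·0.1802 + 2·0.1645 + 2·0.1457 + 6·0.1598
 = 0 + 0.3286 + 1.0812 + 0.329 + 0.2914 + 0.9588
 = 2.989

2.989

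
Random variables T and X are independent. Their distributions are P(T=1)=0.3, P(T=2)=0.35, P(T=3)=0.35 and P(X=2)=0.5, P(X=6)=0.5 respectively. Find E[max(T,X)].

E[max(T,X)] = Σ_t Σ_x max(t,x) · P(T=t)P(X=x)
 = 2·0.15 + 6·0.15 + 2·0.175 + 6·0.175 + 3·0.175 + 6·0.175
 = 0.3 + 0.9 + 0.35 + 1.05 + 0.525 + 1.05
 = 4.175

4.175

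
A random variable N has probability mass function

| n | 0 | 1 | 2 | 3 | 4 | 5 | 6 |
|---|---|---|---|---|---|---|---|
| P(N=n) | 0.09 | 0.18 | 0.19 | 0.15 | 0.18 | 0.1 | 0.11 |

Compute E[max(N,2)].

3.25

E[max(N,2)] = Σ max(n,2)·P(N=n)
 = 2·0.09 + 2·0.18 + 2·0.19 + 3·0.15 + 4·0.18 + 5·0.1 + 6·0.11
 = 0.18 + 0.36 + 0.38 + 0.45 + 0.72 + 0.5 + 0.66
 = 3.25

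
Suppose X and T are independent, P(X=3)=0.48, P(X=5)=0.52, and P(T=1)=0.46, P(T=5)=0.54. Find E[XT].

E[XT] = Σ_x Σ_t xt · P(X=x)P(T=t)
 = 3·0.2208 + 15·0.2592 + 5·0.2392 + 25·0.2808
 = 0.6624 + 3.888 + 1.196 + 7.02
 = 12.7664

12.7664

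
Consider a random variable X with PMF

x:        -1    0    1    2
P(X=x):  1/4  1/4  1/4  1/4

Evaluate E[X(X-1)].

1

E[X(X-1)] = Σ x(x-1)·P(X=x)
 = 2·1/4 + 0·1/4 + 0·1/4 + 2·1/4
 = 1/2 + 0 + 0 + 1/2
 = 1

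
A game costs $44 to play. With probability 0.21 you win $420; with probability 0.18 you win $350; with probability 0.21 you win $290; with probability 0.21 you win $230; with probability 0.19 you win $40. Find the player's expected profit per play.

E[payout] = 420·0.21 + 350·0.18 + 290·0.21 + 230·0.21 + 40·0.19
 = 88.2 + 63 + 60.9 + 48.3 + 7.6
 = 268
Net = 268 - 44 = 224

224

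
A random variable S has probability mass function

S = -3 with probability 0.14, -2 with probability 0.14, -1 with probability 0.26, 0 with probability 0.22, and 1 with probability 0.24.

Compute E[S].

-0.72

E[S] = Σ s·P(S=s)
 = (-3)·0.14 + (-2)·0.14 + (-1)·0.26 + 0·0.22 + 1·0.24
 = (-0.42) + (-0.28) + (-0.26) + 0 + 0.24
 = -0.72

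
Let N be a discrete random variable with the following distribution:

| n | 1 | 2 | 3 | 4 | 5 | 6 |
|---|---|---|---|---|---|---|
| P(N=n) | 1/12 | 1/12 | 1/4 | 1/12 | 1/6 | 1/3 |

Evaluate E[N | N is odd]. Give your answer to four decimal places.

3.3333

P(N is odd) = 1/12 + 1/4 + 1/6 = 1/2.
E[N | N is odd] = [1·1/12 + 3·1/4 + 5·1/6] / (1/2)
 = 5/3 / (1/2)
 = 10/3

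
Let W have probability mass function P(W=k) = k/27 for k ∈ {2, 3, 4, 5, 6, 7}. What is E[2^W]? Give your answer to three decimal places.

56.889

E[2^W] = Σ 2^w·P(W=w)
 = 4·2/27 + 8·1/9 + 16·4/27 + 32·5/27 + 64·2/9 + 128·7/27
 = 8/27 + 8/9 + 64/27 + 160/27 + 128/9 + 896/27
 = 512/9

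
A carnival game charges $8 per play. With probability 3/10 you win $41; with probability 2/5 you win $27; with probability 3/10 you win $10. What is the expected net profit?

18.1

E[payout] = 41·3/10 + 27·2/5 + 10·3/10
 = 123/10 + 54/5 + 3
 = 261/10
Net = 261/10 - 8 = 181/10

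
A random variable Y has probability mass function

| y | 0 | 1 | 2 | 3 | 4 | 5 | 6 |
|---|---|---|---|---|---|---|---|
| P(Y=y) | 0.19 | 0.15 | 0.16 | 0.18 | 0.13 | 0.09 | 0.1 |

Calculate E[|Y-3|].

E[|Y-3|] = Σ |y-3|·P(Y=y)
 = 3·0.19 + 2·0.15 + 1·0.16 + 0·0.18 + 1·0.13 + 2·0.09 + 3·0.1
 = 0.57 + 0.3 + 0.16 + 0 + 0.13 + 0.18 + 0.3
 = 1.64

1.64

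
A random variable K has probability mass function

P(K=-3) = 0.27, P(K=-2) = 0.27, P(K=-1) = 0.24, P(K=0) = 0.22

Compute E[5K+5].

-2.95

E[5K+5] = Σ (5k+5)·P(K=k)
 = (-10)·0.27 + (-5)·0.27 + 0·0.24 + 5·0.22
 = (-2.7) + (-1.35) + 0 + 1.1
 = -2.95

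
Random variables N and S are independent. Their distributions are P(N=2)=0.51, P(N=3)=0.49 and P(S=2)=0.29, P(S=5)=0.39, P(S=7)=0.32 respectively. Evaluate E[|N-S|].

E[|N-S|] = Σ_n Σ_s |n-s| · P(N=n)P(S=s)
 = 0·0.1479 + 3·0.1989 + 5·0.1632 + 1·0.1421 + 2·0.1911 + 4·0.1568
 = 0 + 0.5967 + 0.816 + 0.1421 + 0.3822 + 0.6272
 = 2.5642

2.5642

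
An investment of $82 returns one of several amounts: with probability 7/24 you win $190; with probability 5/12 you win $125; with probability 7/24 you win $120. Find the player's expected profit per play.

E[payout] = 190·7/24 + 125·5/12 + 120·7/24
 = 665/12 + 625/12 + 35
 = 285/2
Net = 285/2 - 82 = 121/2

60.5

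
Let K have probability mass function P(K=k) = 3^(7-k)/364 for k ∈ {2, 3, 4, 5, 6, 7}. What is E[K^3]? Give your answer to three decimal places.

21.909

E[K^3] = Σ k^3·P(K=k)
 = 8·243/364 + 27·81/364 + 64·27/364 + 125·9/364 + 216·3/364 + 343·1/364
 = 486/91 + 2187/364 + 432/91 + 1125/364 + 162/91 + 49/52
 = 7975/364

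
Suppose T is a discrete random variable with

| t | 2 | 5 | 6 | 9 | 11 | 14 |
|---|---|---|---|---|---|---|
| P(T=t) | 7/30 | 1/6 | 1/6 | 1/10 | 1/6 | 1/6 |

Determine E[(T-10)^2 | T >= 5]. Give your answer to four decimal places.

P(T >= 5) = 1/6 + 1/6 + 1/10 + 1/6 + 1/6 = 23/30.
E[(T-10)^2 | T >= 5] = [25·1/6 + 16·1/6 + 1·1/10 + 1·1/6 + 16·1/6] / (23/30)
 = 293/30 / (23/30)
 = 293/23

12.7391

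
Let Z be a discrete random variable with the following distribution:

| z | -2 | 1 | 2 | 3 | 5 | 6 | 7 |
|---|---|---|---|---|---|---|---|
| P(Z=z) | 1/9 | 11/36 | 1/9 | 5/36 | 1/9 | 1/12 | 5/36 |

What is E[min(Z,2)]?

1.25

E[min(Z,2)] = Σ min(z,2)·P(Z=z)
 = (-2)·1/9 + 1·11/36 + 2·1/9 + 2·5/36 + 2·1/9 + 2·1/12 + 2·5/36
 = (-2/9) + 11/36 + 2/9 + 5/18 + 2/9 + 1/6 + 5/18
 = 5/4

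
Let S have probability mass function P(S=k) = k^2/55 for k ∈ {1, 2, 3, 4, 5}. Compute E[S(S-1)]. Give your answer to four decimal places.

E[S(S-1)] = Σ s(s-1)·P(S=s)
 = 0·1/55 + 2·4/55 + 6·9/55 + 12·16/55 + 20·5/11
 = 0 + 8/55 + 54/55 + 192/55 + 100/11
 = 754/55

13.7091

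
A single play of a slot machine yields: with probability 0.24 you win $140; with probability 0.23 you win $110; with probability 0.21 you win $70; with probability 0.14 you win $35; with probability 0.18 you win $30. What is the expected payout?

E[payout] = 140·0.24 + 110·0.23 + 70·0.21 + 35·0.14 + 30·0.18
 = 33.6 + 25.3 + 14.7 + 4.9 + 5.4
 = 83.9

83.9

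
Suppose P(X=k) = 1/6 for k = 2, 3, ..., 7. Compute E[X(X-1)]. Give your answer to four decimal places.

E[X(X-1)] = Σ x(x-1)·P(X=x)
 = 2·1/6 + 6·1/6 + 12·1/6 + 20·1/6 + 30·1/6 + 42·1/6
 = 1/3 + 1 + 2 + 10/3 + 5 + 7
 = 56/3

18.6667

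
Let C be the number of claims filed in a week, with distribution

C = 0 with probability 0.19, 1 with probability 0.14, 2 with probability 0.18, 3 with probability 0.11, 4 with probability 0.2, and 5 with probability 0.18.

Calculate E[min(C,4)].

2.35

E[min(C,4)] = Σ min(c,4)·P(C=c)
 = 0·0.19 + 1·0.14 + 2·0.18 + 3·0.11 + 4·0.2 + 4·0.18
 = 0 + 0.14 + 0.36 + 0.33 + 0.8 + 0.72
 = 2.35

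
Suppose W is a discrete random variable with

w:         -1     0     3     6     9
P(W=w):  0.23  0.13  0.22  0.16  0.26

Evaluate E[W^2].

29.03

E[W^2] = Σ w^2·P(W=w)
 = 1·0.23 + 0·0.13 + 9·0.22 + 36·0.16 + 81·0.26
 = 0.23 + 0 + 1.98 + 5.76 + 21.06
 = 29.03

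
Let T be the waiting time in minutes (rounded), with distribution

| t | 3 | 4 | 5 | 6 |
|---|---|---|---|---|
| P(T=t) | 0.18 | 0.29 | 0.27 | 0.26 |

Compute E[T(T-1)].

E[T(T-1)] = Σ t(t-1)·P(T=t)
 = 6·0.18 + 12·0.29 + 20·0.27 + 30·0.26
 = 1.08 + 3.48 + 5.4 + 7.8
 = 17.76

17.76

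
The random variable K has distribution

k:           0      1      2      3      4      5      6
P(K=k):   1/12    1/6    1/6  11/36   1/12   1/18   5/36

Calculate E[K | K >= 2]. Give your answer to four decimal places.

3.5926

P(K >= 2) = 1/6 + 11/36 + 1/12 + 1/18 + 5/36 = 3/4.
E[K | K >= 2] = [2·1/6 + 3·11/36 + 4·1/12 + 5·1/18 + 6·5/36] / (3/4)
 = 97/36 / (3/4)
 = 97/27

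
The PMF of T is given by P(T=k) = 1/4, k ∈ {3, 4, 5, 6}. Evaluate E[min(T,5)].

E[min(T,5)] = Σ min(t,5)·P(T=t)
 = 3·1/4 + 4·1/4 + 5·1/4 + 5·1/4
 = 3/4 + 1 + 5/4 + 5/4
 = 17/4

4.25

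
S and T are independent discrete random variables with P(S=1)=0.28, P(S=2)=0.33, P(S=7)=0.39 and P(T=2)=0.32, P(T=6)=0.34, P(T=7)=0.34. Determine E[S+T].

E[S+T] = Σ_s Σ_t (s+t) · P(S=s)P(T=t)
 = 3·0.0896 + 7·0.0952 + 8·0.0952 + 4·0.1056 + 8·0.1122 + 9·0.1122 + 9·0.1248 + 13·0.1326 + 14·0.1326
 = 0.2688 + 0.6664 + 0.7616 + 0.4224 + 0.8976 + 1.0098 + 1.1232 + 1.7238 + 1.8564
 = 8.73

8.73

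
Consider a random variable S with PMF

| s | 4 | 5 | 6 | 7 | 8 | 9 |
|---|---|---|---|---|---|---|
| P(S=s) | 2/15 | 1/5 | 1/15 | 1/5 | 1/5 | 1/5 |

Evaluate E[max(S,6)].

E[max(S,6)] = Σ max(s,6)·P(S=s)
 = 6·2/15 + 6·1/5 + 6·1/15 + 7·1/5 + 8·1/5 + 9·1/5
 = 4/5 + 6/5 + 2/5 + 7/5 + 8/5 + 9/5
 = 36/5

7.2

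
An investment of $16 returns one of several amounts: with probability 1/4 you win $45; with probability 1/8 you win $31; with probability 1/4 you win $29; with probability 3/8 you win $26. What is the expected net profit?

16.125

E[payout] = 45·1/4 + 31·1/8 + 29·1/4 + 26·3/8
 = 45/4 + 31/8 + 29/4 + 39/4
 = 257/8
Net = 257/8 - 16 = 129/8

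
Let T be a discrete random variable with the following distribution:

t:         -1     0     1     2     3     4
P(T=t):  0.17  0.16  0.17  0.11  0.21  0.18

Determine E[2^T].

5.585

E[2^T] = Σ 2^t·P(T=t)
 = 0.5·0.17 + 1·0.16 + 2·0.17 + 4·0.11 + 8·0.21 + 16·0.18
 = 0.085 + 0.16 + 0.34 + 0.44 + 1.68 + 2.88
 = 5.585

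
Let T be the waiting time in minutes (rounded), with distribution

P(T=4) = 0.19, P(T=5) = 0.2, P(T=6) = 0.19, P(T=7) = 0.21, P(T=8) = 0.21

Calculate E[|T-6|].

E[|T-6|] = Σ |t-6|·P(T=t)
 = 2·0.19 + 1·0.2 + 0·0.19 + 1·0.21 + 2·0.21
 = 0.38 + 0.2 + 0 + 0.21 + 0.42
 = 1.21

1.21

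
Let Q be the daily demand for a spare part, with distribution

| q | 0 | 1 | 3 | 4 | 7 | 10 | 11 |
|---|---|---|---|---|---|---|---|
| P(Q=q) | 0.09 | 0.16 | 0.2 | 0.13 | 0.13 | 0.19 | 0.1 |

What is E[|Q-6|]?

3.59

E[|Q-6|] = Σ |q-6|·P(Q=q)
 = 6·0.09 + 5·0.16 + 3·0.2 + 2·0.13 + 1·0.13 + 4·0.19 + 5·0.1
 = 0.54 + 0.8 + 0.6 + 0.26 + 0.13 + 0.76 + 0.5
 = 3.59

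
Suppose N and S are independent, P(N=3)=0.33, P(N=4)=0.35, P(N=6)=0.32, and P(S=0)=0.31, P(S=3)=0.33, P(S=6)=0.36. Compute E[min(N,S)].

E[min(N,S)] = Σ_n Σ_s min(n,s) · P(N=n)P(S=s)
 = 0·0.1023 + 3·0.1089 + 3·0.1188 + 0·0.1085 + 3·0.1155 + 4·0.126 + 0·0.0992 + 3·0.1056 + 6·0.1152
 = 0 + 0.3267 + 0.3564 + 0 + 0.3465 + 0.504 + 0 + 0.3168 + 0.6912
 = 2.5416

2.5416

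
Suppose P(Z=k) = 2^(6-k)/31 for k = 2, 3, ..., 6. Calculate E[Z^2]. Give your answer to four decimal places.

9.2258

E[Z^2] = Σ z^2·P(Z=z)
 = 4·16/31 + 9·8/31 + 16·4/31 + 25·2/31 + 36·1/31
 = 64/31 + 72/31 + 64/31 + 50/31 + 36/31
 = 286/31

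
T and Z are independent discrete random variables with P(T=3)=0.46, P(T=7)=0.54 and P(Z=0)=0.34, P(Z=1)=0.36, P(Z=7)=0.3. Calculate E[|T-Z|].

E[|T-Z|] = Σ_t Σ_z |t-z| · P(T=t)P(Z=z)
 = 3·0.1564 + 2·0.1656 + 4·0.138 + 7·0.1836 + 6·0.1944 + 0·0.162
 = 0.4692 + 0.3312 + 0.552 + 1.2852 + 1.1664 + 0
 = 3.804

3.804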